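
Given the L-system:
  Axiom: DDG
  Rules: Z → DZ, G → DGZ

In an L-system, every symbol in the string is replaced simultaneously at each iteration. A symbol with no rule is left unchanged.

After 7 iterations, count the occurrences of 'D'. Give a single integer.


Step 0: DDG  (2 'D')
Step 1: DDDGZ  (3 'D')
Step 2: DDDDGZDZ  (5 'D')
Step 3: DDDDDGZDZDDZ  (8 'D')
Step 4: DDDDDDGZDZDDZDDDZ  (12 'D')
Step 5: DDDDDDDGZDZDDZDDDZDDDDZ  (17 'D')
Step 6: DDDDDDDDGZDZDDZDDDZDDDDZDDDDDZ  (23 'D')
Step 7: DDDDDDDDDGZDZDDZDDDZDDDDZDDDDDZDDDDDDZ  (30 'D')

Answer: 30


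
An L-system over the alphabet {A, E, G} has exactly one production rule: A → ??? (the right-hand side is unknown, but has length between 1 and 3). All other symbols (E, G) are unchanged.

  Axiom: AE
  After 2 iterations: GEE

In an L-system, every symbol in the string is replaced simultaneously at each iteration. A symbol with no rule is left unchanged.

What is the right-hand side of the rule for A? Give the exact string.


Trying A → GE:
  Step 0: AE
  Step 1: GEE
  Step 2: GEE
Matches the given result.

Answer: GE


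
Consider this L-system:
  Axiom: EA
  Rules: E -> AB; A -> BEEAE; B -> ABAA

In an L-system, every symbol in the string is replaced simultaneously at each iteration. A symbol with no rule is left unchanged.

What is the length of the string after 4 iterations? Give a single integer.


Answer: 352

Derivation:
Step 0: length = 2
Step 1: length = 7
Step 2: length = 24
Step 3: length = 95
Step 4: length = 352


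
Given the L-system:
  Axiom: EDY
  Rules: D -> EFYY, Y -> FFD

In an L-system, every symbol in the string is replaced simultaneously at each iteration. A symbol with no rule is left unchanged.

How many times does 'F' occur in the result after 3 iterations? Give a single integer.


Answer: 14

Derivation:
Step 0: EDY  (0 'F')
Step 1: EEFYYFFD  (3 'F')
Step 2: EEFFFDFFDFFEFYY  (8 'F')
Step 3: EEFFFEFYYFFEFYYFFEFFFDFFD  (14 'F')


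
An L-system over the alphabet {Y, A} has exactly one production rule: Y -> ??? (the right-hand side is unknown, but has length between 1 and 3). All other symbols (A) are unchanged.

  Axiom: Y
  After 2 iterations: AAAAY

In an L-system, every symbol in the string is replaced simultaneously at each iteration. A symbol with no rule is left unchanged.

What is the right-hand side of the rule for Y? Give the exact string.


Answer: AAY

Derivation:
Trying Y -> AAY:
  Step 0: Y
  Step 1: AAY
  Step 2: AAAAY
Matches the given result.


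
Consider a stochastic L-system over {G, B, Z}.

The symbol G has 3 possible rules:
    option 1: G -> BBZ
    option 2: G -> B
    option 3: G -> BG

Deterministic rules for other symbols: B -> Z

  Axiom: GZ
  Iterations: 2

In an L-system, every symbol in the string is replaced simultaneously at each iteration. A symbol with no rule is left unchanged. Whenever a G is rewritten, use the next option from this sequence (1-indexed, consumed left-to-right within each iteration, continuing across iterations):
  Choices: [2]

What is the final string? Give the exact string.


Step 0: GZ
Step 1: BZ  (used choices [2])
Step 2: ZZ  (used choices [])

Answer: ZZ


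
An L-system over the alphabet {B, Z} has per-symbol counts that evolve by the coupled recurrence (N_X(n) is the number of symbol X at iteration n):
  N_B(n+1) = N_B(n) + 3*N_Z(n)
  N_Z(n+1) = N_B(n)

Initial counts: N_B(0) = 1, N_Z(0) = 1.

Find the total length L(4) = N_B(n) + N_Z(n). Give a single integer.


Step 0: N_B=1, N_Z=1, L=2
Step 1: N_B=4, N_Z=1, L=5
Step 2: N_B=7, N_Z=4, L=11
Step 3: N_B=19, N_Z=7, L=26
Step 4: N_B=40, N_Z=19, L=59

Answer: 59


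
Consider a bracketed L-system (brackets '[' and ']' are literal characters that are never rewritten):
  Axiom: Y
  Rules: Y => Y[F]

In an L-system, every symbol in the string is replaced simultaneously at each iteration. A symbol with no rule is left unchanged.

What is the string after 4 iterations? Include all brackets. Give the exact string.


Step 0: Y
Step 1: Y[F]
Step 2: Y[F][F]
Step 3: Y[F][F][F]
Step 4: Y[F][F][F][F]

Answer: Y[F][F][F][F]


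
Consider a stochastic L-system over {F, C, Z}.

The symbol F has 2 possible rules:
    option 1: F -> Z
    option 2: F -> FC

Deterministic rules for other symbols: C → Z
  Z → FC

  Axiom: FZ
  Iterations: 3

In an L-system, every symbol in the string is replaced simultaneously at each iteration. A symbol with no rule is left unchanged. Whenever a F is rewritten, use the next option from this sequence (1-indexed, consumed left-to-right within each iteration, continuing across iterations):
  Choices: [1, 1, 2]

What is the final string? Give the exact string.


Step 0: FZ
Step 1: ZFC  (used choices [1])
Step 2: FCZZ  (used choices [1])
Step 3: FCZFCFC  (used choices [2])

Answer: FCZFCFC


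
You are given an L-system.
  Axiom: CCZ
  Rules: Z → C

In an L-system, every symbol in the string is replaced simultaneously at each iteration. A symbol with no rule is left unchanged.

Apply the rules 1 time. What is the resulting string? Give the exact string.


Answer: CCC

Derivation:
Step 0: CCZ
Step 1: CCC


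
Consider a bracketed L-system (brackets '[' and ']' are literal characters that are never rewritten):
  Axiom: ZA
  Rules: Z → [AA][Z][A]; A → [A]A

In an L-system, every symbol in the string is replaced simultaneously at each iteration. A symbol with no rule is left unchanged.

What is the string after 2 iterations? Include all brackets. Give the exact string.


Step 0: ZA
Step 1: [AA][Z][A][A]A
Step 2: [[A]A[A]A][[AA][Z][A]][[A]A][[A]A][A]A

Answer: [[A]A[A]A][[AA][Z][A]][[A]A][[A]A][A]A


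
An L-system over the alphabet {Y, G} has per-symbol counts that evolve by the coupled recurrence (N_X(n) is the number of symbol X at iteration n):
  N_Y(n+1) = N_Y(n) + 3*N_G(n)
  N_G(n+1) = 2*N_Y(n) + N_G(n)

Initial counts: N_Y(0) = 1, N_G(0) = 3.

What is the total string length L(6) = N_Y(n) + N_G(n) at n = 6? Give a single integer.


Step 0: N_Y=1, N_G=3, L=4
Step 1: N_Y=10, N_G=5, L=15
Step 2: N_Y=25, N_G=25, L=50
Step 3: N_Y=100, N_G=75, L=175
Step 4: N_Y=325, N_G=275, L=600
Step 5: N_Y=1150, N_G=925, L=2075
Step 6: N_Y=3925, N_G=3225, L=7150

Answer: 7150


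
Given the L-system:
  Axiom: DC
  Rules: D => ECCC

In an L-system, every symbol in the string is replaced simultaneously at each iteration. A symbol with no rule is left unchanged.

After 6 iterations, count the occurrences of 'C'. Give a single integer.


Answer: 4

Derivation:
Step 0: DC  (1 'C')
Step 1: ECCCC  (4 'C')
Step 2: ECCCC  (4 'C')
Step 3: ECCCC  (4 'C')
Step 4: ECCCC  (4 'C')
Step 5: ECCCC  (4 'C')
Step 6: ECCCC  (4 'C')


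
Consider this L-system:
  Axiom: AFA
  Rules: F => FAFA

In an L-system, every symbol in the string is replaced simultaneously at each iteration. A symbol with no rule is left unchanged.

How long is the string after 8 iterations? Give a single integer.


Step 0: length = 3
Step 1: length = 6
Step 2: length = 12
Step 3: length = 24
Step 4: length = 48
Step 5: length = 96
Step 6: length = 192
Step 7: length = 384
Step 8: length = 768

Answer: 768


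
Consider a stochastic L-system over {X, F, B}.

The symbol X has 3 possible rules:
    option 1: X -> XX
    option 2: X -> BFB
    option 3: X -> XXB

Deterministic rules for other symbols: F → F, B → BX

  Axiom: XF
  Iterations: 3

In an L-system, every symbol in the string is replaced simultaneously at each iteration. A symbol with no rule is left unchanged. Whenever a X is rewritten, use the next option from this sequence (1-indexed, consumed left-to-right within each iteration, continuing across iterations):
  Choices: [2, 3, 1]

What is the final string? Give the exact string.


Step 0: XF
Step 1: BFBF  (used choices [2])
Step 2: BXFBXF  (used choices [])
Step 3: BXXXBFBXXXF  (used choices [3, 1])

Answer: BXXXBFBXXXF


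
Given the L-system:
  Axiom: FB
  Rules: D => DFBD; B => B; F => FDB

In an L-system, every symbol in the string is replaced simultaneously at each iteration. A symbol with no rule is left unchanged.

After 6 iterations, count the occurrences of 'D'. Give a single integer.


Answer: 144

Derivation:
Step 0: FB  (0 'D')
Step 1: FDBB  (1 'D')
Step 2: FDBDFBDBB  (3 'D')
Step 3: FDBDFBDBDFBDFDBBDFBDBB  (8 'D')
Step 4: FDBDFBDBDFBDFDBBDFBDBDFBDFDBBDFBDFDBDFBDBBDFBDFDBBDFBDBB  (21 'D')
Step 5: FDBDFBDBDFBDFDBBDFBDBDFBDFDBBDFBDFDBDFBDBBDFBDFDBBDFBDBDFBDFDBBDFBDFDBDFBDBBDFBDFDBBDFBDFDBDFBDBDFBDFDBBDFBDBBDFBDFDBBDFBDFDBDFBDBBDFBDFDBBDFBDBB  (55 'D')
Step 6: FDBDFBDBDFBDFDBBDFBDBDFBDFDBBDFBDFDBDFBDBBDFBDFDBBDFBDBDFBDFDBBDFBDFDBDFBDBBDFBDFDBBDFBDFDBDFBDBDFBDFDBBDFBDBBDFBDFDBBDFBDFDBDFBDBBDFBDFDBBDFBDBDFBDFDBBDFBDFDBDFBDBBDFBDFDBBDFBDFDBDFBDBDFBDFDBBDFBDBBDFBDFDBBDFBDFDBDFBDBBDFBDFDBBDFBDFDBDFBDBDFBDFDBBDFBDBDFBDFDBBDFBDFDBDFBDBBDFBDFDBBDFBDBBDFBDFDBBDFBDFDBDFBDBBDFBDFDBBDFBDFDBDFBDBDFBDFDBBDFBDBBDFBDFDBBDFBDFDBDFBDBBDFBDFDBBDFBDBB  (144 'D')


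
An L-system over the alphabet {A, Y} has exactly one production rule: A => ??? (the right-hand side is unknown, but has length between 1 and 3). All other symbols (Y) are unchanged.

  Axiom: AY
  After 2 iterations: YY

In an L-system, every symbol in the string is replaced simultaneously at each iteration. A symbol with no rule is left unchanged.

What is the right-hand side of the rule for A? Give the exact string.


Answer: Y

Derivation:
Trying A => Y:
  Step 0: AY
  Step 1: YY
  Step 2: YY
Matches the given result.


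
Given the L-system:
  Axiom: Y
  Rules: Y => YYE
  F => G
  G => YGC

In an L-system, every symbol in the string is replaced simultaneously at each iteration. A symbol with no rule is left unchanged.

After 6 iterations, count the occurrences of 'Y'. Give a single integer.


Step 0: Y  (1 'Y')
Step 1: YYE  (2 'Y')
Step 2: YYEYYEE  (4 'Y')
Step 3: YYEYYEEYYEYYEEE  (8 'Y')
Step 4: YYEYYEEYYEYYEEEYYEYYEEYYEYYEEEE  (16 'Y')
Step 5: YYEYYEEYYEYYEEEYYEYYEEYYEYYEEEEYYEYYEEYYEYYEEEYYEYYEEYYEYYEEEEE  (32 'Y')
Step 6: YYEYYEEYYEYYEEEYYEYYEEYYEYYEEEEYYEYYEEYYEYYEEEYYEYYEEYYEYYEEEEEYYEYYEEYYEYYEEEYYEYYEEYYEYYEEEEYYEYYEEYYEYYEEEYYEYYEEYYEYYEEEEEE  (64 'Y')

Answer: 64


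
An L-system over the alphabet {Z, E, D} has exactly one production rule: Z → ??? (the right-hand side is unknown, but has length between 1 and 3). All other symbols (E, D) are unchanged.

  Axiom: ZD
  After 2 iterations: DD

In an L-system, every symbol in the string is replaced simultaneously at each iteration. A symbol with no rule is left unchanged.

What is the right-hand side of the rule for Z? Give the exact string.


Trying Z → D:
  Step 0: ZD
  Step 1: DD
  Step 2: DD
Matches the given result.

Answer: D


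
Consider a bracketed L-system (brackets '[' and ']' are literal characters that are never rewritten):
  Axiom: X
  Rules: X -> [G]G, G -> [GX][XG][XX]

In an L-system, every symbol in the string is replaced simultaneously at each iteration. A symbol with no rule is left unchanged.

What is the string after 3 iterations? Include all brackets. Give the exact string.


Step 0: X
Step 1: [G]G
Step 2: [[GX][XG][XX]][GX][XG][XX]
Step 3: [[[GX][XG][XX][G]G][[G]G[GX][XG][XX]][[G]G[G]G]][[GX][XG][XX][G]G][[G]G[GX][XG][XX]][[G]G[G]G]

Answer: [[[GX][XG][XX][G]G][[G]G[GX][XG][XX]][[G]G[G]G]][[GX][XG][XX][G]G][[G]G[GX][XG][XX]][[G]G[G]G]


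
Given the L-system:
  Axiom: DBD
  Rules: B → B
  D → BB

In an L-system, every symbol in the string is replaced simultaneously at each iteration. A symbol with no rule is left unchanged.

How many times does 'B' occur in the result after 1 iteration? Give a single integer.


Step 0: DBD  (1 'B')
Step 1: BBBBB  (5 'B')

Answer: 5


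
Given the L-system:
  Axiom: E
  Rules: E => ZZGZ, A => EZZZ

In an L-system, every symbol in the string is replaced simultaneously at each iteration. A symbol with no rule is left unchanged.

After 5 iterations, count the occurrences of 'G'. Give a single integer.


Step 0: E  (0 'G')
Step 1: ZZGZ  (1 'G')
Step 2: ZZGZ  (1 'G')
Step 3: ZZGZ  (1 'G')
Step 4: ZZGZ  (1 'G')
Step 5: ZZGZ  (1 'G')

Answer: 1


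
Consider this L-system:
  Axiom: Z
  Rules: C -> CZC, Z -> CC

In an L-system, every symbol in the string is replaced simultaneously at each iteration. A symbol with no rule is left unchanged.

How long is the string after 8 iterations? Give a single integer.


Answer: 2448

Derivation:
Step 0: length = 1
Step 1: length = 2
Step 2: length = 6
Step 3: length = 16
Step 4: length = 44
Step 5: length = 120
Step 6: length = 328
Step 7: length = 896
Step 8: length = 2448


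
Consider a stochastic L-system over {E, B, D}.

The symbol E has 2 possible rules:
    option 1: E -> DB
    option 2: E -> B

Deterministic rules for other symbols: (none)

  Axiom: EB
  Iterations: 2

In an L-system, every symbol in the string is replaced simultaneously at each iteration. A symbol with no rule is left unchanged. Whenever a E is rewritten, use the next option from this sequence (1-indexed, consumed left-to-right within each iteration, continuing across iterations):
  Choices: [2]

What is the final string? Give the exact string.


Answer: BB

Derivation:
Step 0: EB
Step 1: BB  (used choices [2])
Step 2: BB  (used choices [])


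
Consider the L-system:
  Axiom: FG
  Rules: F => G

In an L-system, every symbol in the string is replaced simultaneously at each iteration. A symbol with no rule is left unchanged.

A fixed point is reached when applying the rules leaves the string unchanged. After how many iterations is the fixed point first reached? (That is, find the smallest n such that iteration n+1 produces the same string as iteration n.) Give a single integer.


Step 0: FG
Step 1: GG
Step 2: GG  (unchanged — fixed point at step 1)

Answer: 1


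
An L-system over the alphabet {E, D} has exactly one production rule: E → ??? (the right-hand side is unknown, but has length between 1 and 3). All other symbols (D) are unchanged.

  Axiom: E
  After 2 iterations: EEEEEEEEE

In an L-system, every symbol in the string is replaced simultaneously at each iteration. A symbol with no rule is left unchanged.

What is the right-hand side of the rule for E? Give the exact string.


Answer: EEE

Derivation:
Trying E → EEE:
  Step 0: E
  Step 1: EEE
  Step 2: EEEEEEEEE
Matches the given result.


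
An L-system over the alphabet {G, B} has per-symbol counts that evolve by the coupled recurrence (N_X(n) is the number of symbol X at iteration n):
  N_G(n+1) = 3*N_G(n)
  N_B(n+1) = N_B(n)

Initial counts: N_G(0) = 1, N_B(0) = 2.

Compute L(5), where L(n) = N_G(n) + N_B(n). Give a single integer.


Step 0: N_G=1, N_B=2, L=3
Step 1: N_G=3, N_B=2, L=5
Step 2: N_G=9, N_B=2, L=11
Step 3: N_G=27, N_B=2, L=29
Step 4: N_G=81, N_B=2, L=83
Step 5: N_G=243, N_B=2, L=245

Answer: 245


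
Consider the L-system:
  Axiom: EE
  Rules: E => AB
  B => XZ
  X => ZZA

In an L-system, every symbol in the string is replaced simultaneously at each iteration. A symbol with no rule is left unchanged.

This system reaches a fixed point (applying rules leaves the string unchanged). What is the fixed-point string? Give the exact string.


Answer: AZZAZAZZAZ

Derivation:
Step 0: EE
Step 1: ABAB
Step 2: AXZAXZ
Step 3: AZZAZAZZAZ
Step 4: AZZAZAZZAZ  (unchanged — fixed point at step 3)


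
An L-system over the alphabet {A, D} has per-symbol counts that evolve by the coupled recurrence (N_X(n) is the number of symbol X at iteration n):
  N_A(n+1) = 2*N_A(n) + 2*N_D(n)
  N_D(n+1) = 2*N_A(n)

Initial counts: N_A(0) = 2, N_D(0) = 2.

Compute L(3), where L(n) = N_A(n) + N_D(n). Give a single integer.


Answer: 128

Derivation:
Step 0: N_A=2, N_D=2, L=4
Step 1: N_A=8, N_D=4, L=12
Step 2: N_A=24, N_D=16, L=40
Step 3: N_A=80, N_D=48, L=128


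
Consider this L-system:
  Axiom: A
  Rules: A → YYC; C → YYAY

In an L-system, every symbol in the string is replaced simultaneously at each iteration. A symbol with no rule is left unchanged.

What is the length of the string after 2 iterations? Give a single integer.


Step 0: length = 1
Step 1: length = 3
Step 2: length = 6

Answer: 6


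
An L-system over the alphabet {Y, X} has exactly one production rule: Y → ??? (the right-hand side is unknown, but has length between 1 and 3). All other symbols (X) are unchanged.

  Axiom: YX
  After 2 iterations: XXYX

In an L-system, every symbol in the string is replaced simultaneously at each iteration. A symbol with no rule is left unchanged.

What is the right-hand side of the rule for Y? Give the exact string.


Trying Y → XY:
  Step 0: YX
  Step 1: XYX
  Step 2: XXYX
Matches the given result.

Answer: XY


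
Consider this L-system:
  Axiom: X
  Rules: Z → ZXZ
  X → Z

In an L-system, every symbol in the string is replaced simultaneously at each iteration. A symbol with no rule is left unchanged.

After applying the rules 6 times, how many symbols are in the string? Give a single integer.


Answer: 99

Derivation:
Step 0: length = 1
Step 1: length = 1
Step 2: length = 3
Step 3: length = 7
Step 4: length = 17
Step 5: length = 41
Step 6: length = 99


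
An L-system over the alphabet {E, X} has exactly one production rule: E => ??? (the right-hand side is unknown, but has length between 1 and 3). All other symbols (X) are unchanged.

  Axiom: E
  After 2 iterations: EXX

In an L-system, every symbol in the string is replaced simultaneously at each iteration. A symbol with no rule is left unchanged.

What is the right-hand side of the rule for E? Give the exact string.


Trying E => EX:
  Step 0: E
  Step 1: EX
  Step 2: EXX
Matches the given result.

Answer: EX


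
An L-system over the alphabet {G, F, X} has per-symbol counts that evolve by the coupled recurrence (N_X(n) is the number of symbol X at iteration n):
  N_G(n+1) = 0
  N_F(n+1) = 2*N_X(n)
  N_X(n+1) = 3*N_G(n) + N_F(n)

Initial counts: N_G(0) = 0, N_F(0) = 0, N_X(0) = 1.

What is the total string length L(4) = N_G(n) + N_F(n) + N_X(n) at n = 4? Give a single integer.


Answer: 4

Derivation:
Step 0: N_G=0, N_F=0, N_X=1, L=1
Step 1: N_G=0, N_F=2, N_X=0, L=2
Step 2: N_G=0, N_F=0, N_X=2, L=2
Step 3: N_G=0, N_F=4, N_X=0, L=4
Step 4: N_G=0, N_F=0, N_X=4, L=4


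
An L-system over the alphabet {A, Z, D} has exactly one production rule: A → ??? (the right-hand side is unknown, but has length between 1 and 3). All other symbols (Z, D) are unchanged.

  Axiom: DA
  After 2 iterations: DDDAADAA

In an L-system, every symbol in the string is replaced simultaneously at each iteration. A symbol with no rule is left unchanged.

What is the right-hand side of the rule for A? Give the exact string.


Trying A → DAA:
  Step 0: DA
  Step 1: DDAA
  Step 2: DDDAADAA
Matches the given result.

Answer: DAA


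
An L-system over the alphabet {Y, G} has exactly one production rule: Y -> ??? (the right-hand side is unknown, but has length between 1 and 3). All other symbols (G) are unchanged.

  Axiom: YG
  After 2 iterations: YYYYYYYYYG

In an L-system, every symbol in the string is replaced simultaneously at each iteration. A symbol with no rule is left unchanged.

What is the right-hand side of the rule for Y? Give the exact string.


Trying Y -> YYY:
  Step 0: YG
  Step 1: YYYG
  Step 2: YYYYYYYYYG
Matches the given result.

Answer: YYY


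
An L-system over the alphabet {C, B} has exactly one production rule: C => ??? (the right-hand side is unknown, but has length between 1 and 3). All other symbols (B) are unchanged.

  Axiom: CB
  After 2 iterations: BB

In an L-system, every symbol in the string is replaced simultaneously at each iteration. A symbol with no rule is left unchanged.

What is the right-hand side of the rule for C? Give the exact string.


Trying C => B:
  Step 0: CB
  Step 1: BB
  Step 2: BB
Matches the given result.

Answer: B


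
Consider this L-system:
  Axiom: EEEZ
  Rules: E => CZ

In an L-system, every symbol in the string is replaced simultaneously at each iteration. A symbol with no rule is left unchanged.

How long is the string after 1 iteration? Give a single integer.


Answer: 7

Derivation:
Step 0: length = 4
Step 1: length = 7


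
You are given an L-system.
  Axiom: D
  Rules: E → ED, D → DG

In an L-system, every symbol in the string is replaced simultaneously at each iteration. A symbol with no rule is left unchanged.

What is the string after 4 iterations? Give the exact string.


Step 0: D
Step 1: DG
Step 2: DGG
Step 3: DGGG
Step 4: DGGGG

Answer: DGGGG


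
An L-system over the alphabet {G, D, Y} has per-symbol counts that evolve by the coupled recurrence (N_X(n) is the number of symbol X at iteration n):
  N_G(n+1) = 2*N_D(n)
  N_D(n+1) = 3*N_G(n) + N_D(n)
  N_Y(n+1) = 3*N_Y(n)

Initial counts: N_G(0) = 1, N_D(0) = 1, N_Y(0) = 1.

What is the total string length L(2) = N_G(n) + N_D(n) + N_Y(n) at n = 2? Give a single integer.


Answer: 27

Derivation:
Step 0: N_G=1, N_D=1, N_Y=1, L=3
Step 1: N_G=2, N_D=4, N_Y=3, L=9
Step 2: N_G=8, N_D=10, N_Y=9, L=27


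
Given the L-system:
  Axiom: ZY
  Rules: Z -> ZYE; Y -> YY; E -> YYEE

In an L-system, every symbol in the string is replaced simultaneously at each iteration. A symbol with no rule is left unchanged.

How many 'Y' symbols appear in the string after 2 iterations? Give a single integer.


Step 0: ZY  (1 'Y')
Step 1: ZYEYY  (3 'Y')
Step 2: ZYEYYYYEEYYYY  (9 'Y')

Answer: 9


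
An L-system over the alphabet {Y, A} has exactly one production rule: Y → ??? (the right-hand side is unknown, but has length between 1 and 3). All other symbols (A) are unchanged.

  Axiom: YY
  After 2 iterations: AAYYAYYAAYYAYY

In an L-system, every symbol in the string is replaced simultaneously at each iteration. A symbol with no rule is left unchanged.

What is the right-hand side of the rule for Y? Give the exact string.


Trying Y → AYY:
  Step 0: YY
  Step 1: AYYAYY
  Step 2: AAYYAYYAAYYAYY
Matches the given result.

Answer: AYY


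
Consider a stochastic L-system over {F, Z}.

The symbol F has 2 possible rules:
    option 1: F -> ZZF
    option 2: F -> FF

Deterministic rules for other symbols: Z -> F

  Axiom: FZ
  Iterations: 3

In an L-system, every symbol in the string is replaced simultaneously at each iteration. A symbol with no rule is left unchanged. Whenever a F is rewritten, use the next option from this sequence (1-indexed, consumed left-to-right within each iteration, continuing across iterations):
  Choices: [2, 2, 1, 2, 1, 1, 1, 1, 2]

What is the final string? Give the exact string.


Answer: ZZFZZFFFZZFZZFFF

Derivation:
Step 0: FZ
Step 1: FFF  (used choices [2])
Step 2: FFZZFFF  (used choices [2, 1, 2])
Step 3: ZZFZZFFFZZFZZFFF  (used choices [1, 1, 1, 1, 2])


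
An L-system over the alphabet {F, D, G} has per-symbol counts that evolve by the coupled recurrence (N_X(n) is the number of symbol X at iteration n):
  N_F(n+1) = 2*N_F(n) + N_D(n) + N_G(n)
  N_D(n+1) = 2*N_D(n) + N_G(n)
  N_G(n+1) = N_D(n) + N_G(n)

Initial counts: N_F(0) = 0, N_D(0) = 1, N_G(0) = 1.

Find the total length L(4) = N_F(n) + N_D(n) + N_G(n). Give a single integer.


Answer: 185

Derivation:
Step 0: N_F=0, N_D=1, N_G=1, L=2
Step 1: N_F=2, N_D=3, N_G=2, L=7
Step 2: N_F=9, N_D=8, N_G=5, L=22
Step 3: N_F=31, N_D=21, N_G=13, L=65
Step 4: N_F=96, N_D=55, N_G=34, L=185


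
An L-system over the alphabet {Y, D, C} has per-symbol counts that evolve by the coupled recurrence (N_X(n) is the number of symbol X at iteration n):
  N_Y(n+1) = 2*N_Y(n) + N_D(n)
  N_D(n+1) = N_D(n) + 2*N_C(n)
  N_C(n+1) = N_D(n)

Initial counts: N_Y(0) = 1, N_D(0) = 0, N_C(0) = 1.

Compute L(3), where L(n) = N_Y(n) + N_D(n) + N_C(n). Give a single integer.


Answer: 22

Derivation:
Step 0: N_Y=1, N_D=0, N_C=1, L=2
Step 1: N_Y=2, N_D=2, N_C=0, L=4
Step 2: N_Y=6, N_D=2, N_C=2, L=10
Step 3: N_Y=14, N_D=6, N_C=2, L=22


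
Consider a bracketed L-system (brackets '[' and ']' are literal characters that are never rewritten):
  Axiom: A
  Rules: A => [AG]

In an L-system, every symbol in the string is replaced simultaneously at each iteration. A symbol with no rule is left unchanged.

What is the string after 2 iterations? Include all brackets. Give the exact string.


Answer: [[AG]G]

Derivation:
Step 0: A
Step 1: [AG]
Step 2: [[AG]G]


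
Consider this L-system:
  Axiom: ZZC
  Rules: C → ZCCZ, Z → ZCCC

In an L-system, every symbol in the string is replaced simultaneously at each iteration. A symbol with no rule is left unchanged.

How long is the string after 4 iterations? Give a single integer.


Answer: 768

Derivation:
Step 0: length = 3
Step 1: length = 12
Step 2: length = 48
Step 3: length = 192
Step 4: length = 768


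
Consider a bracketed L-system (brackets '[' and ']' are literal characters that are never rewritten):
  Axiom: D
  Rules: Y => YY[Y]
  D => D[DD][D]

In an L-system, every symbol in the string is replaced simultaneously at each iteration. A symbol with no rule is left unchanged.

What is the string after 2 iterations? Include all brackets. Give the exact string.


Answer: D[DD][D][D[DD][D]D[DD][D]][D[DD][D]]

Derivation:
Step 0: D
Step 1: D[DD][D]
Step 2: D[DD][D][D[DD][D]D[DD][D]][D[DD][D]]


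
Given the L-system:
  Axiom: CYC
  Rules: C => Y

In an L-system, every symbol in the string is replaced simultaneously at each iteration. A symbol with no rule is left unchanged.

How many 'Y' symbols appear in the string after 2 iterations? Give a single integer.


Step 0: CYC  (1 'Y')
Step 1: YYY  (3 'Y')
Step 2: YYY  (3 'Y')

Answer: 3


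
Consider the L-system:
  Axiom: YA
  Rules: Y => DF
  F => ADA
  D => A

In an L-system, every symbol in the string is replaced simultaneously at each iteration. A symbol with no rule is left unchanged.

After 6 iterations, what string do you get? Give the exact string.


Step 0: YA
Step 1: DFA
Step 2: AADAA
Step 3: AAAAA
Step 4: AAAAA
Step 5: AAAAA
Step 6: AAAAA

Answer: AAAAA


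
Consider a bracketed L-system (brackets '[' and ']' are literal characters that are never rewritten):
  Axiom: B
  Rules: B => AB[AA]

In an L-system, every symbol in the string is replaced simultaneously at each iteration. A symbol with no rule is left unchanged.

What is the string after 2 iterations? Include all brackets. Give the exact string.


Answer: AAB[AA][AA]

Derivation:
Step 0: B
Step 1: AB[AA]
Step 2: AAB[AA][AA]


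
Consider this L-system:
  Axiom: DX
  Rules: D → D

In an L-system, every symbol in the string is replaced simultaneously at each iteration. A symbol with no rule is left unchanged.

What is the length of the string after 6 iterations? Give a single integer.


Answer: 2

Derivation:
Step 0: length = 2
Step 1: length = 2
Step 2: length = 2
Step 3: length = 2
Step 4: length = 2
Step 5: length = 2
Step 6: length = 2


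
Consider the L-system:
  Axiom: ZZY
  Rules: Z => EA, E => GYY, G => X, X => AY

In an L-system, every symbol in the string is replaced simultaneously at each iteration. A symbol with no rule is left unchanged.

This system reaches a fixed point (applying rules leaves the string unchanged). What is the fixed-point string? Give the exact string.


Step 0: ZZY
Step 1: EAEAY
Step 2: GYYAGYYAY
Step 3: XYYAXYYAY
Step 4: AYYYAAYYYAY
Step 5: AYYYAAYYYAY  (unchanged — fixed point at step 4)

Answer: AYYYAAYYYAY


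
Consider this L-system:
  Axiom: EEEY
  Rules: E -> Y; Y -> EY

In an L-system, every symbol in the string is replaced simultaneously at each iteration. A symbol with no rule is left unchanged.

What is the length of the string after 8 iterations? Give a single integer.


Answer: 157

Derivation:
Step 0: length = 4
Step 1: length = 5
Step 2: length = 9
Step 3: length = 14
Step 4: length = 23
Step 5: length = 37
Step 6: length = 60
Step 7: length = 97
Step 8: length = 157


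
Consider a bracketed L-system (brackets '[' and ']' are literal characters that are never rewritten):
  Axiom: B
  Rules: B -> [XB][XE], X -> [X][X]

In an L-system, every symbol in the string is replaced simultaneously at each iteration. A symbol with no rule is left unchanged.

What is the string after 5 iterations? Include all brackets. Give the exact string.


Step 0: B
Step 1: [XB][XE]
Step 2: [[X][X][XB][XE]][[X][X]E]
Step 3: [[[X][X]][[X][X]][[X][X][XB][XE]][[X][X]E]][[[X][X]][[X][X]]E]
Step 4: [[[[X][X]][[X][X]]][[[X][X]][[X][X]]][[[X][X]][[X][X]][[X][X][XB][XE]][[X][X]E]][[[X][X]][[X][X]]E]][[[[X][X]][[X][X]]][[[X][X]][[X][X]]]E]
Step 5: [[[[[X][X]][[X][X]]][[[X][X]][[X][X]]]][[[[X][X]][[X][X]]][[[X][X]][[X][X]]]][[[[X][X]][[X][X]]][[[X][X]][[X][X]]][[[X][X]][[X][X]][[X][X][XB][XE]][[X][X]E]][[[X][X]][[X][X]]E]][[[[X][X]][[X][X]]][[[X][X]][[X][X]]]E]][[[[[X][X]][[X][X]]][[[X][X]][[X][X]]]][[[[X][X]][[X][X]]][[[X][X]][[X][X]]]]E]

Answer: [[[[[X][X]][[X][X]]][[[X][X]][[X][X]]]][[[[X][X]][[X][X]]][[[X][X]][[X][X]]]][[[[X][X]][[X][X]]][[[X][X]][[X][X]]][[[X][X]][[X][X]][[X][X][XB][XE]][[X][X]E]][[[X][X]][[X][X]]E]][[[[X][X]][[X][X]]][[[X][X]][[X][X]]]E]][[[[[X][X]][[X][X]]][[[X][X]][[X][X]]]][[[[X][X]][[X][X]]][[[X][X]][[X][X]]]]E]


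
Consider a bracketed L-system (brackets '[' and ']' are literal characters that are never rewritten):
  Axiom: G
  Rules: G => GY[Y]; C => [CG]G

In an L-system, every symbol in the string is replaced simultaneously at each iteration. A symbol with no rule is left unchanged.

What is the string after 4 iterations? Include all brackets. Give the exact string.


Answer: GY[Y]Y[Y]Y[Y]Y[Y]

Derivation:
Step 0: G
Step 1: GY[Y]
Step 2: GY[Y]Y[Y]
Step 3: GY[Y]Y[Y]Y[Y]
Step 4: GY[Y]Y[Y]Y[Y]Y[Y]


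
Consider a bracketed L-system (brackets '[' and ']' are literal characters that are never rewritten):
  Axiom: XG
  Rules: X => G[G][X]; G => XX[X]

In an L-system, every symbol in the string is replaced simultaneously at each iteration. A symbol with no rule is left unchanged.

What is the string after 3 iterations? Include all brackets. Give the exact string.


Step 0: XG
Step 1: G[G][X]XX[X]
Step 2: XX[X][XX[X]][G[G][X]]G[G][X]G[G][X][G[G][X]]
Step 3: G[G][X]G[G][X][G[G][X]][G[G][X]G[G][X][G[G][X]]][XX[X][XX[X]][G[G][X]]]XX[X][XX[X]][G[G][X]]XX[X][XX[X]][G[G][X]][XX[X][XX[X]][G[G][X]]]

Answer: G[G][X]G[G][X][G[G][X]][G[G][X]G[G][X][G[G][X]]][XX[X][XX[X]][G[G][X]]]XX[X][XX[X]][G[G][X]]XX[X][XX[X]][G[G][X]][XX[X][XX[X]][G[G][X]]]


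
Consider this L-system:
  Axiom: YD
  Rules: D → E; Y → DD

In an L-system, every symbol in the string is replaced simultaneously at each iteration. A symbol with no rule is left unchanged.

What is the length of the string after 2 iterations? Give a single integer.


Step 0: length = 2
Step 1: length = 3
Step 2: length = 3

Answer: 3


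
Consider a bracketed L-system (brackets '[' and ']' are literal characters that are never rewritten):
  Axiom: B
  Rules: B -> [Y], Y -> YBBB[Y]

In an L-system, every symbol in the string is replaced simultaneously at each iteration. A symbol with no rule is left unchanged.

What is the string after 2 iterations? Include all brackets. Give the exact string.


Answer: [YBBB[Y]]

Derivation:
Step 0: B
Step 1: [Y]
Step 2: [YBBB[Y]]


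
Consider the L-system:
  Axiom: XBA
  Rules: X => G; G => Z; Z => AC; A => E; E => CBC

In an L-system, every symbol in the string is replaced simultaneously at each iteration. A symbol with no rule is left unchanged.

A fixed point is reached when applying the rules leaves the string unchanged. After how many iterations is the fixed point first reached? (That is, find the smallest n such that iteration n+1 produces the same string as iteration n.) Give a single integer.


Step 0: XBA
Step 1: GBE
Step 2: ZBCBC
Step 3: ACBCBC
Step 4: ECBCBC
Step 5: CBCCBCBC
Step 6: CBCCBCBC  (unchanged — fixed point at step 5)

Answer: 5


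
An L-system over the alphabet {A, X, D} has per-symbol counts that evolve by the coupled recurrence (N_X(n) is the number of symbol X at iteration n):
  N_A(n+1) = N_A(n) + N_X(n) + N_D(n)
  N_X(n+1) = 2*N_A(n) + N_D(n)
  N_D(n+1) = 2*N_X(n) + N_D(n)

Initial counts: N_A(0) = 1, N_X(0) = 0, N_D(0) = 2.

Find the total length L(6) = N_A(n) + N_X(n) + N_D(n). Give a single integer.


Answer: 2187

Derivation:
Step 0: N_A=1, N_X=0, N_D=2, L=3
Step 1: N_A=3, N_X=4, N_D=2, L=9
Step 2: N_A=9, N_X=8, N_D=10, L=27
Step 3: N_A=27, N_X=28, N_D=26, L=81
Step 4: N_A=81, N_X=80, N_D=82, L=243
Step 5: N_A=243, N_X=244, N_D=242, L=729
Step 6: N_A=729, N_X=728, N_D=730, L=2187


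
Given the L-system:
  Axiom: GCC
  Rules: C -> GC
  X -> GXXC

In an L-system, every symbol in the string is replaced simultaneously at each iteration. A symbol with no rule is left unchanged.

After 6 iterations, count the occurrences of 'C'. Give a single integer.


Step 0: GCC  (2 'C')
Step 1: GGCGC  (2 'C')
Step 2: GGGCGGC  (2 'C')
Step 3: GGGGCGGGC  (2 'C')
Step 4: GGGGGCGGGGC  (2 'C')
Step 5: GGGGGGCGGGGGC  (2 'C')
Step 6: GGGGGGGCGGGGGGC  (2 'C')

Answer: 2


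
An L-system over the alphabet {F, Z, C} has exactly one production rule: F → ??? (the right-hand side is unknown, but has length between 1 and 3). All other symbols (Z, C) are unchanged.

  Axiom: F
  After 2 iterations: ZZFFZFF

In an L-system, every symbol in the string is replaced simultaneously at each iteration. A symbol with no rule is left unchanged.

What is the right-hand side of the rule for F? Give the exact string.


Answer: ZFF

Derivation:
Trying F → ZFF:
  Step 0: F
  Step 1: ZFF
  Step 2: ZZFFZFF
Matches the given result.


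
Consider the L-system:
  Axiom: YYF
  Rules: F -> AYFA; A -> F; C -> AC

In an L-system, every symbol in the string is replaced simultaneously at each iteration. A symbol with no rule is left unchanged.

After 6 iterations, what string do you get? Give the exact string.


Step 0: YYF
Step 1: YYAYFA
Step 2: YYFYAYFAF
Step 3: YYAYFAYFYAYFAFAYFA
Step 4: YYFYAYFAFYAYFAYFYAYFAFAYFAFYAYFAF
Step 5: YYAYFAYFYAYFAFAYFAYFYAYFAFYAYFAYFYAYFAFAYFAFYAYFAFAYFAYFYAYFAFAYFA
Step 6: YYFYAYFAFYAYFAYFYAYFAFAYFAFYAYFAFYAYFAYFYAYFAFAYFAYFYAYFAFYAYFAYFYAYFAFAYFAFYAYFAFAYFAYFYAYFAFAYFAFYAYFAFYAYFAYFYAYFAFAYFAFYAYFAF

Answer: YYFYAYFAFYAYFAYFYAYFAFAYFAFYAYFAFYAYFAYFYAYFAFAYFAYFYAYFAFYAYFAYFYAYFAFAYFAFYAYFAFAYFAYFYAYFAFAYFAFYAYFAFYAYFAYFYAYFAFAYFAFYAYFAF


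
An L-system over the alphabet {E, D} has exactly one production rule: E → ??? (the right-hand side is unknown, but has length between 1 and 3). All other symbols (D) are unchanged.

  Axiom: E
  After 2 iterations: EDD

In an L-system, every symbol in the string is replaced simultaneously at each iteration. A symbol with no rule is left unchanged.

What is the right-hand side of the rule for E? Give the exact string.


Trying E → ED:
  Step 0: E
  Step 1: ED
  Step 2: EDD
Matches the given result.

Answer: ED


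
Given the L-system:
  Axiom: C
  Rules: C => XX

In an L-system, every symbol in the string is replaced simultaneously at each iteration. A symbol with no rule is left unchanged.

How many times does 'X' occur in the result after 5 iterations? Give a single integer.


Step 0: C  (0 'X')
Step 1: XX  (2 'X')
Step 2: XX  (2 'X')
Step 3: XX  (2 'X')
Step 4: XX  (2 'X')
Step 5: XX  (2 'X')

Answer: 2


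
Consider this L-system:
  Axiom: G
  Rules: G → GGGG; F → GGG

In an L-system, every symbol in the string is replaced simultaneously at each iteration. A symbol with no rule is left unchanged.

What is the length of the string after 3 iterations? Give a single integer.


Answer: 64

Derivation:
Step 0: length = 1
Step 1: length = 4
Step 2: length = 16
Step 3: length = 64


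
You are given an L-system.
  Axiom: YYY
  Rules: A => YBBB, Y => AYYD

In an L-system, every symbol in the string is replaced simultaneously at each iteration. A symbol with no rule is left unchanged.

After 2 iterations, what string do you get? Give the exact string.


Step 0: YYY
Step 1: AYYDAYYDAYYD
Step 2: YBBBAYYDAYYDDYBBBAYYDAYYDDYBBBAYYDAYYDD

Answer: YBBBAYYDAYYDDYBBBAYYDAYYDDYBBBAYYDAYYDD


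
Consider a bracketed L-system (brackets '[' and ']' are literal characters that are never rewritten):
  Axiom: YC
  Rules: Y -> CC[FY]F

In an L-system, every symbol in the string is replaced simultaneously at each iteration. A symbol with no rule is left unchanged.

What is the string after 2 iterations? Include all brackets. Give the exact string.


Step 0: YC
Step 1: CC[FY]FC
Step 2: CC[FCC[FY]F]FC

Answer: CC[FCC[FY]F]FC


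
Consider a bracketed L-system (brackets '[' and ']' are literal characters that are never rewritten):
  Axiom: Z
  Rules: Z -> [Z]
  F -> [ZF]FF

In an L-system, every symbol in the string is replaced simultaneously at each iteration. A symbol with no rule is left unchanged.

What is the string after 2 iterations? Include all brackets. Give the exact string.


Step 0: Z
Step 1: [Z]
Step 2: [[Z]]

Answer: [[Z]]


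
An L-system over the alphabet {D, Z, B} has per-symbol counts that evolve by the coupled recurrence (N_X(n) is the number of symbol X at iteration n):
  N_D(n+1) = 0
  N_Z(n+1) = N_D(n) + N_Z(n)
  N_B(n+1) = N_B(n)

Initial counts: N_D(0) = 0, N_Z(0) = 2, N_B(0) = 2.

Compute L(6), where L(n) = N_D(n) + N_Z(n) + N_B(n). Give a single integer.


Answer: 4

Derivation:
Step 0: N_D=0, N_Z=2, N_B=2, L=4
Step 1: N_D=0, N_Z=2, N_B=2, L=4
Step 2: N_D=0, N_Z=2, N_B=2, L=4
Step 3: N_D=0, N_Z=2, N_B=2, L=4
Step 4: N_D=0, N_Z=2, N_B=2, L=4
Step 5: N_D=0, N_Z=2, N_B=2, L=4
Step 6: N_D=0, N_Z=2, N_B=2, L=4


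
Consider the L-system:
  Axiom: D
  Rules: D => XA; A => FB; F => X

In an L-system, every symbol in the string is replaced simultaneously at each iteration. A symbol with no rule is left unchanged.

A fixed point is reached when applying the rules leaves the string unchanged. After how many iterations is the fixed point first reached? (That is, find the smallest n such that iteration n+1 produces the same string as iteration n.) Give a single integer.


Step 0: D
Step 1: XA
Step 2: XFB
Step 3: XXB
Step 4: XXB  (unchanged — fixed point at step 3)

Answer: 3


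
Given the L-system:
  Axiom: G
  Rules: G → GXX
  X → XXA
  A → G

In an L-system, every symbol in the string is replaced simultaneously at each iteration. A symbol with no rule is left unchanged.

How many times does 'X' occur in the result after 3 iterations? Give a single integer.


Step 0: G  (0 'X')
Step 1: GXX  (2 'X')
Step 2: GXXXXAXXA  (6 'X')
Step 3: GXXXXAXXAXXAXXAGXXAXXAG  (14 'X')

Answer: 14


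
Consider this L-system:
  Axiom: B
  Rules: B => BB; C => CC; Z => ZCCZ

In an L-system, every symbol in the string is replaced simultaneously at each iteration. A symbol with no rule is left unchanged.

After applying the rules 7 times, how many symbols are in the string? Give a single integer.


Step 0: length = 1
Step 1: length = 2
Step 2: length = 4
Step 3: length = 8
Step 4: length = 16
Step 5: length = 32
Step 6: length = 64
Step 7: length = 128

Answer: 128


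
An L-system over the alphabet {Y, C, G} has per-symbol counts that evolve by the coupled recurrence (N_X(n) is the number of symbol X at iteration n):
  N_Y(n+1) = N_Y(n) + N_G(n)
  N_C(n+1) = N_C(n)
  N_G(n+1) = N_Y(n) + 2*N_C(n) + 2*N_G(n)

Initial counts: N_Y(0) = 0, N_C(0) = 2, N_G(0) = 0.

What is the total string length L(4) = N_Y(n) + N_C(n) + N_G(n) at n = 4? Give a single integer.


Step 0: N_Y=0, N_C=2, N_G=0, L=2
Step 1: N_Y=0, N_C=2, N_G=4, L=6
Step 2: N_Y=4, N_C=2, N_G=12, L=18
Step 3: N_Y=16, N_C=2, N_G=32, L=50
Step 4: N_Y=48, N_C=2, N_G=84, L=134

Answer: 134


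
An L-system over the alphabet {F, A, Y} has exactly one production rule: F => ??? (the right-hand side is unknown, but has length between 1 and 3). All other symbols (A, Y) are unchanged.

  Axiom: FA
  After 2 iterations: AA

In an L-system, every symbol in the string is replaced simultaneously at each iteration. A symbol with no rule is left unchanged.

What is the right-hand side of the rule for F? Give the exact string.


Answer: A

Derivation:
Trying F => A:
  Step 0: FA
  Step 1: AA
  Step 2: AA
Matches the given result.


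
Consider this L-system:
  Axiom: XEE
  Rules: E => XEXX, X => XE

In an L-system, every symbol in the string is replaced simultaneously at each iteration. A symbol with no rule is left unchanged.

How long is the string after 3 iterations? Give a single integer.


Answer: 72

Derivation:
Step 0: length = 3
Step 1: length = 10
Step 2: length = 26
Step 3: length = 72
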